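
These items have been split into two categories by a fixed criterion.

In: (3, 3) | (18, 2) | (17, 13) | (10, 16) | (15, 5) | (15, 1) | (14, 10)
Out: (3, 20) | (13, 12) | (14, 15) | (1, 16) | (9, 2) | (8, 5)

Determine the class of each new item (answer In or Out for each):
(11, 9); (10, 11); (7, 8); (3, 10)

In, Out, Out, Out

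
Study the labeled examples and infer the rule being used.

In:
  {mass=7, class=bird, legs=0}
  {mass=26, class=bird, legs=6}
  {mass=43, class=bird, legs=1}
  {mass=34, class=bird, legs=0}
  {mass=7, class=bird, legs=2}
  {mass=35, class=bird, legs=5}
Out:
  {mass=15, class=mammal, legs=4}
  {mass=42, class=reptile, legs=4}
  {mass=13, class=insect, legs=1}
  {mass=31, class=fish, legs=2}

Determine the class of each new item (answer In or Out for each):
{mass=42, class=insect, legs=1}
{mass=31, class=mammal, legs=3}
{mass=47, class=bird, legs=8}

Out, Out, In

Comparing the two groups points to one rule — class is bird.
{mass=42, class=insect, legs=1}: class is insect — doesn't qualify, so Out.
{mass=31, class=mammal, legs=3}: class is mammal — doesn't qualify, so Out.
{mass=47, class=bird, legs=8}: class is bird — satisfies this, so In.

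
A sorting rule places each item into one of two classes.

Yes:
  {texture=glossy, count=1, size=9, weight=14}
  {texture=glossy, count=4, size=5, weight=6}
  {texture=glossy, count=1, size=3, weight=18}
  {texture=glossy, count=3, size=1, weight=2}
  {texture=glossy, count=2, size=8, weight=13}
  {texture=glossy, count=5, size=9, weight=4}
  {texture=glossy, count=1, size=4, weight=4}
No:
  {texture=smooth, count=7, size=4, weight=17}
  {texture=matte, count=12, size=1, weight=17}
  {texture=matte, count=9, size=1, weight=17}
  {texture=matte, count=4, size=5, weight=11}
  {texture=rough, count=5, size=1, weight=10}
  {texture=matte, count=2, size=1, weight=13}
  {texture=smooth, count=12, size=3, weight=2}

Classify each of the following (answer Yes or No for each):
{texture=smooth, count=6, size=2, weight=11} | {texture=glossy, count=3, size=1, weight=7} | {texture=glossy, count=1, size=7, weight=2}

No, Yes, Yes

The classifier is using: texture is glossy.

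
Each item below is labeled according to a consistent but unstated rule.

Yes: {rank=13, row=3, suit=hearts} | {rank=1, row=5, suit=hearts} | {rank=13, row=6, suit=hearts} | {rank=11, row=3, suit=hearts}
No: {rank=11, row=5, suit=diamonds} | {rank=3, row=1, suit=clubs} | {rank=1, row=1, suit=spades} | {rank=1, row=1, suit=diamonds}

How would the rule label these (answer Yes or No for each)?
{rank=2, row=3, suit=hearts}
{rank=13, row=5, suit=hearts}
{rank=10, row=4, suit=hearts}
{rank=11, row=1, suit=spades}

The distinguishing property — suit is hearts — holds for all the 'Yes' cases and none of the 'No' cases.
{rank=2, row=3, suit=hearts}: suit is hearts, checks out → Yes. {rank=13, row=5, suit=hearts}: suit is hearts, checks out → Yes. {rank=10, row=4, suit=hearts}: suit is hearts, checks out → Yes. {rank=11, row=1, suit=spades}: suit is spades, does not pass → No.

Yes, Yes, Yes, No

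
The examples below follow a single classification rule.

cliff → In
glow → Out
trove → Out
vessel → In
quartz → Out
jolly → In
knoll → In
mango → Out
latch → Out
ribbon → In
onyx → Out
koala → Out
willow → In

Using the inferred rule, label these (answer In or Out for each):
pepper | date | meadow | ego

In, Out, Out, Out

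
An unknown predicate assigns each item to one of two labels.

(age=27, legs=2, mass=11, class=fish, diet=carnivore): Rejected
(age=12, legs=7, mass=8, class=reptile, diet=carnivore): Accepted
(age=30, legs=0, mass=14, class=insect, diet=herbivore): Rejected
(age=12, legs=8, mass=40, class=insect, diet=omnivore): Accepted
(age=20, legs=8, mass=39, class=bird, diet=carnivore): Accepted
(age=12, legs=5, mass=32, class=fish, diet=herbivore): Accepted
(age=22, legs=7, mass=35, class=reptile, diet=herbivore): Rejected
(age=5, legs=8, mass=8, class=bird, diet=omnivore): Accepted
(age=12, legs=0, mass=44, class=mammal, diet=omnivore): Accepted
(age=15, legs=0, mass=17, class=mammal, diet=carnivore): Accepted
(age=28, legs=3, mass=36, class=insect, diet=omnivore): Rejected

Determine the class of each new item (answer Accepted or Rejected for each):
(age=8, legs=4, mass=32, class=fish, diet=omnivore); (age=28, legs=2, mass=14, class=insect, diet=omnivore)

A rule that fits every label: age ≤ 20 — true of each 'Accepted' example, false of each 'Rejected' one.
(age=8, legs=4, mass=32, class=fish, diet=omnivore): age = 8, matches → Accepted. (age=28, legs=2, mass=14, class=insect, diet=omnivore): age = 28, fails this test → Rejected.

Accepted, Rejected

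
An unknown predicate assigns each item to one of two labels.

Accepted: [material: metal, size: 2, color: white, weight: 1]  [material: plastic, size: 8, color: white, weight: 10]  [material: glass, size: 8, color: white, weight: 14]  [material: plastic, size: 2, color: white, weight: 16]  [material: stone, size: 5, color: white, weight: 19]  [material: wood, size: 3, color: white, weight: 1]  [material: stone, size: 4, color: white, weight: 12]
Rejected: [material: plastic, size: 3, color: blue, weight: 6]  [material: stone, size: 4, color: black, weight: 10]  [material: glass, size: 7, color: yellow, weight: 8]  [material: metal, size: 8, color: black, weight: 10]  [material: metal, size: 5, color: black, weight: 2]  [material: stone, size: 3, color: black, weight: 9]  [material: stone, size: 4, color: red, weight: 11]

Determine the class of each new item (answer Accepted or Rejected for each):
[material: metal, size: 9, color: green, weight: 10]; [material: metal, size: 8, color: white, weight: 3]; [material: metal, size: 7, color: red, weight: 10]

Rejected, Accepted, Rejected

The distinguishing property — color is white — holds for all the 'Accepted' cases and none of the 'Rejected' cases.
Rejected: [material: metal, size: 9, color: green, weight: 10], since color is green.
Accepted: [material: metal, size: 8, color: white, weight: 3], since color is white.
Rejected: [material: metal, size: 7, color: red, weight: 10], since color is red.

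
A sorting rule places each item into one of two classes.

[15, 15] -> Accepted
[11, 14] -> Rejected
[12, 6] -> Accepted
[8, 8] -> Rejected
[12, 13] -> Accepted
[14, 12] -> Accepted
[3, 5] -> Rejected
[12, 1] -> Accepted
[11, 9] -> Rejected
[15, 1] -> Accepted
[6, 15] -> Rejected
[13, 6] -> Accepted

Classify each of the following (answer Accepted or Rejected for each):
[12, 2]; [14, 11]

The distinguishing property — first ≥ 12 — holds for all the 'Accepted' cases and none of the 'Rejected' cases.
[12, 2] → first 12 → Accepted.
[14, 11] → first 14 → Accepted.

Accepted, Accepted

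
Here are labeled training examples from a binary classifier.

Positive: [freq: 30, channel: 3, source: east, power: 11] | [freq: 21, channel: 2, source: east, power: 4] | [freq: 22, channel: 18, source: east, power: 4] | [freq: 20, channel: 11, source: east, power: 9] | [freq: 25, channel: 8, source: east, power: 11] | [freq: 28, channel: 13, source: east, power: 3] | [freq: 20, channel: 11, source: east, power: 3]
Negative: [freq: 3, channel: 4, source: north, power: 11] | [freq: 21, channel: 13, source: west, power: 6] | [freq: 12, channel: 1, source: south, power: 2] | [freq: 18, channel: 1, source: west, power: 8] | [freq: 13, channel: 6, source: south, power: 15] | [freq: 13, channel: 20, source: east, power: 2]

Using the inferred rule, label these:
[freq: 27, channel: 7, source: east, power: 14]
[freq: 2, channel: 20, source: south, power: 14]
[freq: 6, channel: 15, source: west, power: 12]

'Positive' ⟺ source is east AND freq ≥ 18.
[freq: 27, channel: 7, source: east, power: 14]: source is east, freq = 27, passes → Positive. [freq: 2, channel: 20, source: south, power: 14]: source is south, freq = 2, fails this test → Negative. [freq: 6, channel: 15, source: west, power: 12]: source is west, freq = 6, fails this test → Negative.

Positive, Negative, Negative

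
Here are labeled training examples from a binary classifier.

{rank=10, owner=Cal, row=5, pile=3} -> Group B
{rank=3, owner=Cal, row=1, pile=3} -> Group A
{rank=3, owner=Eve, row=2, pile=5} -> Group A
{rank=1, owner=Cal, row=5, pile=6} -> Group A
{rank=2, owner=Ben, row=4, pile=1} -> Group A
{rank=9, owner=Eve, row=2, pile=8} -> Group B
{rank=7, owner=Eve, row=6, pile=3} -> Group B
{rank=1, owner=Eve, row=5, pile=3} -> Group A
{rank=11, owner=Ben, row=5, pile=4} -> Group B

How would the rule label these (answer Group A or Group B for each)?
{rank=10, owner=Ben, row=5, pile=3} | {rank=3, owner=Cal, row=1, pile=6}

Group B, Group A

'Group A' ⟺ rank ≤ 3.
{rank=10, owner=Ben, row=5, pile=3} — rank = 10, hence Group B. {rank=3, owner=Cal, row=1, pile=6} — rank = 3, hence Group A.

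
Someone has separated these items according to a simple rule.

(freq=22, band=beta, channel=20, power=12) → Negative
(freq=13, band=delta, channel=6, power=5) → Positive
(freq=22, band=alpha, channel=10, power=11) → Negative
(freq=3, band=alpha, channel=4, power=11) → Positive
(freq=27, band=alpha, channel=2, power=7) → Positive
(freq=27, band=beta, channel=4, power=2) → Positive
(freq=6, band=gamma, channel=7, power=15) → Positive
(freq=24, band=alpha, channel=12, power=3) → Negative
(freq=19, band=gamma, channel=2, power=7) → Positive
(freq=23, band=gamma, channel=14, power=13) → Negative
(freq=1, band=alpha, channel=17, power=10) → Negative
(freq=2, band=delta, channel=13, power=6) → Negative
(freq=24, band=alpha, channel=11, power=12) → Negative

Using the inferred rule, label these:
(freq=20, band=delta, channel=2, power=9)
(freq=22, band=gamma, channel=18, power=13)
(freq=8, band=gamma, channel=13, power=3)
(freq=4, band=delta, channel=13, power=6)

Positive, Negative, Negative, Negative

The classifier is using: channel ≤ 7.
(freq=20, band=delta, channel=2, power=9): channel = 2 — fits, so Positive.
(freq=22, band=gamma, channel=18, power=13): channel = 18 — doesn't match, so Negative.
(freq=8, band=gamma, channel=13, power=3): channel = 13 — doesn't match, so Negative.
(freq=4, band=delta, channel=13, power=6): channel = 13 — doesn't match, so Negative.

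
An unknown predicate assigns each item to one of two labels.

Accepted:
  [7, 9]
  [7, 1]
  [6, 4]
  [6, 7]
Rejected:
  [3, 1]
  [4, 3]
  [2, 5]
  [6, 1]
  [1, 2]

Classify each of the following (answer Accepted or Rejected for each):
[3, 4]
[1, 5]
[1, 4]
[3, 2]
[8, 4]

Rejected, Rejected, Rejected, Rejected, Accepted

The classifier is using: sum ≥ 8.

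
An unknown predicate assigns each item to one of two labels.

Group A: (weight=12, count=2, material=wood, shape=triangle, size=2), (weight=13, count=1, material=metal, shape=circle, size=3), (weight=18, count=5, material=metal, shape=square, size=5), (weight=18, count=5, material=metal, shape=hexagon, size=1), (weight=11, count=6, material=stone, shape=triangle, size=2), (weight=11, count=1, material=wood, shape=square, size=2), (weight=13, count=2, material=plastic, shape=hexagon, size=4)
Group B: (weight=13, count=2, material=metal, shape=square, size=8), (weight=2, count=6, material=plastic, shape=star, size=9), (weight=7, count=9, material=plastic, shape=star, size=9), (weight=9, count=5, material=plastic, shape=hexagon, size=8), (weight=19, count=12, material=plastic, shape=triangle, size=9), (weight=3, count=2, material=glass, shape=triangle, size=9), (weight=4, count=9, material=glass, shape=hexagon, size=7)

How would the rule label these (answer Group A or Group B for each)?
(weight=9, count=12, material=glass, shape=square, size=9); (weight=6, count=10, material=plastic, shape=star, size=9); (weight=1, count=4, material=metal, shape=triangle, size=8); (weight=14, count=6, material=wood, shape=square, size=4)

Group B, Group B, Group B, Group A

'Group A' ⟺ size ≤ 5.
(weight=9, count=12, material=glass, shape=square, size=9): size = 9 — doesn't qualify, so Group B.
(weight=6, count=10, material=plastic, shape=star, size=9): size = 9 — doesn't qualify, so Group B.
(weight=1, count=4, material=metal, shape=triangle, size=8): size = 8 — doesn't qualify, so Group B.
(weight=14, count=6, material=wood, shape=square, size=4): size = 4 — has this property, so Group A.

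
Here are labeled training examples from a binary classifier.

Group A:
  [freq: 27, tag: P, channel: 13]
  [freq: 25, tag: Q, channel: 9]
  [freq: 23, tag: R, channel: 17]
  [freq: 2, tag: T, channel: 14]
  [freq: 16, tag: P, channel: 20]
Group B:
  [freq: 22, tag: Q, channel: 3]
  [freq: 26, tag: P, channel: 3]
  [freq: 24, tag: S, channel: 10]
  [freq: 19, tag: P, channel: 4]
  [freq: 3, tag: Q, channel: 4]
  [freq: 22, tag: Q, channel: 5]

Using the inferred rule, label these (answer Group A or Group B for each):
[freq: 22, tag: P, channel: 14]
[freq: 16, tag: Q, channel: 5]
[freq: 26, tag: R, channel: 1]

The common property of the 'Group A' items is: freq = 25 OR channel ≥ 13. No 'Group B' item has it.

Group A, Group B, Group B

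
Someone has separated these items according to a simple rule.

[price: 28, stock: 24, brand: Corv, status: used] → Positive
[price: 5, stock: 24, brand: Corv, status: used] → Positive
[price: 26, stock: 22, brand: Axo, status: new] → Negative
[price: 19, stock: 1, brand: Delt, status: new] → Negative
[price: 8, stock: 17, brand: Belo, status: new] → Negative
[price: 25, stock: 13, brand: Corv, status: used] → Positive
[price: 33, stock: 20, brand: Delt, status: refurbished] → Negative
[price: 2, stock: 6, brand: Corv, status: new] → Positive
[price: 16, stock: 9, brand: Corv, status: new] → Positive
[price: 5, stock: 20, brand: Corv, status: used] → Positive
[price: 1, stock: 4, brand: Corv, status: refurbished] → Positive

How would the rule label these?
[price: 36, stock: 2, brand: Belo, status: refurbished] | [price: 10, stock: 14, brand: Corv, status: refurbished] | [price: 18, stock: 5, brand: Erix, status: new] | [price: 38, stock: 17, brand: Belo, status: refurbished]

Negative, Positive, Negative, Negative

'Positive' ⟺ brand is Corv.
[price: 36, stock: 2, brand: Belo, status: refurbished]: brand is Belo — does not fit, so Negative. [price: 10, stock: 14, brand: Corv, status: refurbished]: brand is Corv — qualifies, so Positive. [price: 18, stock: 5, brand: Erix, status: new]: brand is Erix — does not fit, so Negative. [price: 38, stock: 17, brand: Belo, status: refurbished]: brand is Belo — does not fit, so Negative.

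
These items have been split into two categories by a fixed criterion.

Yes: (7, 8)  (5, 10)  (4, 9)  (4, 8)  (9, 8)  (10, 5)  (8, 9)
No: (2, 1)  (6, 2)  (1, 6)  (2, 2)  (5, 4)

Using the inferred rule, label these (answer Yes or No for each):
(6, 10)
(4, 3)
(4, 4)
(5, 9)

The pattern is that an item is 'Yes' exactly when: sum ≥ 12.

Yes, No, No, Yes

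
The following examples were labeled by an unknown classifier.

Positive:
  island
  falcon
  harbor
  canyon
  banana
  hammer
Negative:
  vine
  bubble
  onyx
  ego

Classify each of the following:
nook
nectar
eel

Negative, Positive, Negative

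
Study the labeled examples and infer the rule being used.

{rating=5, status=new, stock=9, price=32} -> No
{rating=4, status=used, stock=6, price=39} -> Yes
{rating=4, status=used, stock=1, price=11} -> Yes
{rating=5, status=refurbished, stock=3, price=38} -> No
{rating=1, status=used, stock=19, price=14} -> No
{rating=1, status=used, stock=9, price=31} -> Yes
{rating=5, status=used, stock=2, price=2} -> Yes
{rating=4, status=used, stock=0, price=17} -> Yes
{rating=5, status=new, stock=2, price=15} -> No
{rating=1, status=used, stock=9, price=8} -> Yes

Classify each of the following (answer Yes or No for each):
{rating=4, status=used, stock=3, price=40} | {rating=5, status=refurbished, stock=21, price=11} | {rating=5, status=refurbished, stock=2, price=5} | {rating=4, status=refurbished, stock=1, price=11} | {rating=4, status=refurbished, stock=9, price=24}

Yes, No, No, No, No

All 'Yes' examples share one property — status is used AND stock ≤ 9 — and every 'No' example lacks it.
{rating=4, status=used, stock=3, price=40} — status is used, stock = 3, hence Yes. {rating=5, status=refurbished, stock=21, price=11} — status is refurbished, stock = 21, hence No. {rating=5, status=refurbished, stock=2, price=5} — status is refurbished, stock = 2, hence No. {rating=4, status=refurbished, stock=1, price=11} — status is refurbished, stock = 1, hence No. {rating=4, status=refurbished, stock=9, price=24} — status is refurbished, stock = 9, hence No.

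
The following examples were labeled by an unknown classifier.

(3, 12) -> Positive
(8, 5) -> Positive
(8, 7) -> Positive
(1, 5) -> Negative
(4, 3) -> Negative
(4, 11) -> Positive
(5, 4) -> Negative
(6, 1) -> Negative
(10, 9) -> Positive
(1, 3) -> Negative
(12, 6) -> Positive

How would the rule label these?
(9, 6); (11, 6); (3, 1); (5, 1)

Positive, Positive, Negative, Negative

The simplest hypothesis consistent with all the labels is: sum ≥ 13.
Positive: (9, 6), since 9+6 = 15.
Positive: (11, 6), since 11+6 = 17.
Negative: (3, 1), since 3+1 = 4.
Negative: (5, 1), since 5+1 = 6.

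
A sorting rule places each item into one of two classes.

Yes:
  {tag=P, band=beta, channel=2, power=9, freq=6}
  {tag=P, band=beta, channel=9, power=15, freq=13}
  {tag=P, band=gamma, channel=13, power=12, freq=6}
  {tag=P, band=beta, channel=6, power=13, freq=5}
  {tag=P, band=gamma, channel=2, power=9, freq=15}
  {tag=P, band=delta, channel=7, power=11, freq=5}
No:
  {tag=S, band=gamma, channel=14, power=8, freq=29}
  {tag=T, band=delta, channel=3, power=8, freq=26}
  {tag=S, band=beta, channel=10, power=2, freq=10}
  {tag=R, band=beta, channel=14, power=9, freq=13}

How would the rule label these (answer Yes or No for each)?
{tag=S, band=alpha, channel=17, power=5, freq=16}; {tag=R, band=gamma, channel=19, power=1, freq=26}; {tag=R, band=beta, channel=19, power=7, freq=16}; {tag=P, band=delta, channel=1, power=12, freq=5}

Every 'Yes' example satisfies: tag is P. None of the 'No' examples do.
{tag=S, band=alpha, channel=17, power=5, freq=16}: tag is S, does not satisfy this → No.
{tag=R, band=gamma, channel=19, power=1, freq=26}: tag is R, does not satisfy this → No.
{tag=R, band=beta, channel=19, power=7, freq=16}: tag is R, does not satisfy this → No.
{tag=P, band=delta, channel=1, power=12, freq=5}: tag is P, checks out → Yes.

No, No, No, Yes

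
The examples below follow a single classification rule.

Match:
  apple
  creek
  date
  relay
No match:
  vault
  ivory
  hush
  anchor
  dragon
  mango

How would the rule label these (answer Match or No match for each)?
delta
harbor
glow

Match, No match, No match

All 'Match' examples share one property — contains 'e' — and every 'No match' example lacks it.
delta: has 'e', satisfies this → Match.
harbor: no 'e', does not fit → No match.
glow: no 'e', does not fit → No match.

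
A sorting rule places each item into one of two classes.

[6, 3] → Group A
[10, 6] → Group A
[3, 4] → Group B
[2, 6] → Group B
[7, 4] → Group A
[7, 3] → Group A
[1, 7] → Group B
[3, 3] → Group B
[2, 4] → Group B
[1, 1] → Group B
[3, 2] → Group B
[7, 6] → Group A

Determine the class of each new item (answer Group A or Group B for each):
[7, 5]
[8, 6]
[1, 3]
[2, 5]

Group A, Group A, Group B, Group B

A rule that fits every label: sum ≥ 9 — true of each 'Group A' example, false of each 'Group B' one.
[7, 5]: 7+5 = 12, checks out → Group A. [8, 6]: 8+6 = 14, checks out → Group A. [1, 3]: 1+3 = 4, lacks this property → Group B. [2, 5]: 2+5 = 7, lacks this property → Group B.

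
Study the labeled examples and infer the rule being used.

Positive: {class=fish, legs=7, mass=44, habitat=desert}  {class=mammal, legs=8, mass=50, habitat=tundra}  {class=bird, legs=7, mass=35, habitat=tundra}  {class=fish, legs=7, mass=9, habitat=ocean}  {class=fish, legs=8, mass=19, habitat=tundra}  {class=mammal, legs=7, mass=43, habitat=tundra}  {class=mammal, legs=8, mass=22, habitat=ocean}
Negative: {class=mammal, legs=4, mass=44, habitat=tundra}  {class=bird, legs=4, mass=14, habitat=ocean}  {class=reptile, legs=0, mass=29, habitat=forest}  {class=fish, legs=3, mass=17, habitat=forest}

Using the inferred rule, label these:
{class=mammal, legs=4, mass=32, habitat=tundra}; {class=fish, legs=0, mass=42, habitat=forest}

The distinguishing property — legs ≥ 7 — holds for all the 'Positive' cases and none of the 'Negative' cases.

Negative, Negative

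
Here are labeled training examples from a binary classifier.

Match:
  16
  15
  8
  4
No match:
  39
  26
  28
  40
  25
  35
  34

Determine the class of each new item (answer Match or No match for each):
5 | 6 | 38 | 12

Match, Match, No match, Match

Every 'Match' example satisfies: at most 16. None of the 'No match' examples do.
5: 5 ≤ 16 — meets the rule, so Match.
6: 6 ≤ 16 — meets the rule, so Match.
38: 38 > 16 — does not satisfy this, so No match.
12: 12 ≤ 16 — meets the rule, so Match.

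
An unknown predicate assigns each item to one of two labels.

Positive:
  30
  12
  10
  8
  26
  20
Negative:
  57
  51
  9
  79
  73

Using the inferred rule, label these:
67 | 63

Negative, Negative

'Positive' ⟺ even.
67: 67 is odd, fails the rule → Negative. 63: 63 is odd, fails the rule → Negative.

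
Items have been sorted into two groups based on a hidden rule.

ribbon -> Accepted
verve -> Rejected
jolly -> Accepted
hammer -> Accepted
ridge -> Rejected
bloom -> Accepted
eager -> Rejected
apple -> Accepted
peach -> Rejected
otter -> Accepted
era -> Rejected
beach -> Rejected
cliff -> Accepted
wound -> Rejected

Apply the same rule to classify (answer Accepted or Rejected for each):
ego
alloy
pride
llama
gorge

Rejected, Accepted, Rejected, Accepted, Rejected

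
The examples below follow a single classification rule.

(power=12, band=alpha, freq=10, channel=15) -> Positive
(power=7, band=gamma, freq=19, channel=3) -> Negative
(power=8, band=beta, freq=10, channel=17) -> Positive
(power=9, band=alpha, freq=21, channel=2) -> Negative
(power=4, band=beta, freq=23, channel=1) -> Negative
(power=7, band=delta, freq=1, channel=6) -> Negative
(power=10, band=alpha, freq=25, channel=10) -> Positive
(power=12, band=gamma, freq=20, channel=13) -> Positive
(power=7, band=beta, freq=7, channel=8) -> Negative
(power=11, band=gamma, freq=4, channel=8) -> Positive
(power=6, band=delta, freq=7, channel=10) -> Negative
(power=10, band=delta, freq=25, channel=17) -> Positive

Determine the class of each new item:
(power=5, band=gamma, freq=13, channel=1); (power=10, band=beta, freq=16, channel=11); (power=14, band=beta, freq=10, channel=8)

Negative, Positive, Positive

The rule appears to be: power ≥ 8 AND channel ≥ 3.
Negative: (power=5, band=gamma, freq=13, channel=1), since power = 5, channel = 1.
Positive: (power=10, band=beta, freq=16, channel=11), since power = 10, channel = 11.
Positive: (power=14, band=beta, freq=10, channel=8), since power = 14, channel = 8.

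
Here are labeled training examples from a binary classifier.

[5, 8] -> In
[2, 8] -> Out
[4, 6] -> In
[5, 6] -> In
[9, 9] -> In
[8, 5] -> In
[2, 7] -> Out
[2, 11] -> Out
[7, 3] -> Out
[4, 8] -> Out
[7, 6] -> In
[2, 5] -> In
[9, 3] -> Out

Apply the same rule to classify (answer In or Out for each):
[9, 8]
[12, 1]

In, Out

All 'In' examples share one property — |first − second| ≤ 3 — and every 'Out' example lacks it.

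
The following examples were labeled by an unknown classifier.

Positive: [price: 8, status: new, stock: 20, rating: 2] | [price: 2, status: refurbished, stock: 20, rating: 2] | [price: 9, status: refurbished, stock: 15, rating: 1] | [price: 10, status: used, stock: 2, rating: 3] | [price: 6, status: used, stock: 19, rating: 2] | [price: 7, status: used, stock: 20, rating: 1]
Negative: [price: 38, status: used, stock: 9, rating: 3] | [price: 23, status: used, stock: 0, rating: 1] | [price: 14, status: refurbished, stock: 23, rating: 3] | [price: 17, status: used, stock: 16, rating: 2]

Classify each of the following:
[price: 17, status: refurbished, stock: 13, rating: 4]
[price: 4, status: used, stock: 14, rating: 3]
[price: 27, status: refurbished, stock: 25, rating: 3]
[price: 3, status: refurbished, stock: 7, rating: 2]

Negative, Positive, Negative, Positive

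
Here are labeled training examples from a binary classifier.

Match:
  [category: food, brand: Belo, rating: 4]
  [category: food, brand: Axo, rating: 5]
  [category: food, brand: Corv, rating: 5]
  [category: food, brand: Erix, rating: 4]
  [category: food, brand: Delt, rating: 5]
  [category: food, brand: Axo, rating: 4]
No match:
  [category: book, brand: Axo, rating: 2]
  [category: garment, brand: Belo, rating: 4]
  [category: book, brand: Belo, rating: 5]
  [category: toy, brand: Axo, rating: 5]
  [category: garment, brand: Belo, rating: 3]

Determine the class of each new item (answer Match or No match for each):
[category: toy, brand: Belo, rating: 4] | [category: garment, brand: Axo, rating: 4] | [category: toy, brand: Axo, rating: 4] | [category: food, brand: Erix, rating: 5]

The classifier is using: category is food.
[category: toy, brand: Belo, rating: 4]: category is toy — does not fit, so No match. [category: garment, brand: Axo, rating: 4]: category is garment — does not fit, so No match. [category: toy, brand: Axo, rating: 4]: category is toy — does not fit, so No match. [category: food, brand: Erix, rating: 5]: category is food — fits, so Match.

No match, No match, No match, Match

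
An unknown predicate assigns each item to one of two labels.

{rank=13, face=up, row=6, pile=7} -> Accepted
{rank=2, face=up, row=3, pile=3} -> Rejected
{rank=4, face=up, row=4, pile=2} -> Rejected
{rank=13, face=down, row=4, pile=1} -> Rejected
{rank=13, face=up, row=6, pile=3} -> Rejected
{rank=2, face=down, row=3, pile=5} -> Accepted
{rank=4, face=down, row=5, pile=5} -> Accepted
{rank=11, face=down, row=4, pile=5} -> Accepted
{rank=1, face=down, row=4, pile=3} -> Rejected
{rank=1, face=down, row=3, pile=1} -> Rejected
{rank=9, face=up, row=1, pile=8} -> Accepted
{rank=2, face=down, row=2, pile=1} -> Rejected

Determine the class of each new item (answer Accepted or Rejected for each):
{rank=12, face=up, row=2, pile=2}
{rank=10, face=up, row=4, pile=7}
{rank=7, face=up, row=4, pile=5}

Rejected, Accepted, Accepted

'Accepted' ⟺ pile ≥ 5.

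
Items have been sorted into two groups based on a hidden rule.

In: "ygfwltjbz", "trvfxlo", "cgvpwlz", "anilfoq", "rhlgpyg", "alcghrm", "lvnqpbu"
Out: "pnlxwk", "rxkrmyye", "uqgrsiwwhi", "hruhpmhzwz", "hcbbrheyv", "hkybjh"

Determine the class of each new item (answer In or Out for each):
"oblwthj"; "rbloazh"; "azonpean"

Rule: odd length AND contains 'l'. This holds for each 'In' example and fails for each 'Out' one.
"oblwthj": length 7, has 'l' — has this property, so In. "rbloazh": length 7, has 'l' — has this property, so In. "azonpean": length 8, no 'l' — does not satisfy this, so Out.

In, In, Out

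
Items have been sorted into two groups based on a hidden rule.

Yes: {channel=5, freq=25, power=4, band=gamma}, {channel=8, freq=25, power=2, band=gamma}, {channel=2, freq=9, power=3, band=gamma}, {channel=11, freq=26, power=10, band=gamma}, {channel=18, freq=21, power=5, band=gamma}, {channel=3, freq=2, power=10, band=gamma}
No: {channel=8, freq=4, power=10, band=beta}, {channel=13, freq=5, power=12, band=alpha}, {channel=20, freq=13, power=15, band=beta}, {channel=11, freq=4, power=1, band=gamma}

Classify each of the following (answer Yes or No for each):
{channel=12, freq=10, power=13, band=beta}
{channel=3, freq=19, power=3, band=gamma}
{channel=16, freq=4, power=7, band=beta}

No, Yes, No

The distinguishing property — band is gamma AND power ≥ 2 — holds for all the 'Yes' cases and none of the 'No' cases.
No: {channel=12, freq=10, power=13, band=beta}, since band is beta, power = 13.
Yes: {channel=3, freq=19, power=3, band=gamma}, since band is gamma, power = 3.
No: {channel=16, freq=4, power=7, band=beta}, since band is beta, power = 7.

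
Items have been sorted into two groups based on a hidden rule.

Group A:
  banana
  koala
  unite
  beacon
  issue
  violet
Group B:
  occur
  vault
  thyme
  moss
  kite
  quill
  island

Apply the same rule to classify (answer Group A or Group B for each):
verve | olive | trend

The rule appears to be: has ≥ 3 vowels.
verve: 2 vowels — doesn't qualify, so Group B.
olive: 3 vowels — matches, so Group A.
trend: 1 vowel — doesn't qualify, so Group B.

Group B, Group A, Group B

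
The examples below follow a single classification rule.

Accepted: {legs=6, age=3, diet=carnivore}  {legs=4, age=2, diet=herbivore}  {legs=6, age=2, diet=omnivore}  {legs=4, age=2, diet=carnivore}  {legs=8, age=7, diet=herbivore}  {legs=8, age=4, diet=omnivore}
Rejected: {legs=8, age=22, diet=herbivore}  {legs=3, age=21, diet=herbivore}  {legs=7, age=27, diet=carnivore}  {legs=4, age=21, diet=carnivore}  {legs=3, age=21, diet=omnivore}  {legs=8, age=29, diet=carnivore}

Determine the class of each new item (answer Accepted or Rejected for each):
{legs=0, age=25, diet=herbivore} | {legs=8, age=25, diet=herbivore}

Rejected, Rejected

The simplest hypothesis consistent with all the labels is: age ≤ 7.
{legs=0, age=25, diet=herbivore}: Rejected (age = 25). {legs=8, age=25, diet=herbivore}: Rejected (age = 25).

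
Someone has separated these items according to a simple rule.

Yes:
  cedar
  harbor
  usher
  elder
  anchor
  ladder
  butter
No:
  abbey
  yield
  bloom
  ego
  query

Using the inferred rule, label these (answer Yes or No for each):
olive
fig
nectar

The common property of the 'Yes' items is: ends with 'r'. No 'No' item has it.
olive: ends with 'e' — lacks this property, so No.
fig: ends with 'g' — lacks this property, so No.
nectar: ends with 'r' — has this property, so Yes.

No, No, Yes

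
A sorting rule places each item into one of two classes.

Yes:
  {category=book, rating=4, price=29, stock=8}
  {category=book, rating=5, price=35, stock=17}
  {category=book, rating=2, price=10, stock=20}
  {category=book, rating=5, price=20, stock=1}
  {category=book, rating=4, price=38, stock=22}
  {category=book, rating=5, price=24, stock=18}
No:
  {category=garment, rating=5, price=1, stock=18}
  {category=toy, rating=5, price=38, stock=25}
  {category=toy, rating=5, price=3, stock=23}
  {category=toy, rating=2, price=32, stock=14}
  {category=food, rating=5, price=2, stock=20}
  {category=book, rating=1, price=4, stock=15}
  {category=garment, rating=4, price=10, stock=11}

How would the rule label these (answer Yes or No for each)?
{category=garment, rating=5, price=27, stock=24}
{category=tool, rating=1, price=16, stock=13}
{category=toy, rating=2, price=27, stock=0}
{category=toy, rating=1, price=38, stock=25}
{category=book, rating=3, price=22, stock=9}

No, No, No, No, Yes

The common property of the 'Yes' items is: category is book AND price ≥ 10. No 'No' item has it.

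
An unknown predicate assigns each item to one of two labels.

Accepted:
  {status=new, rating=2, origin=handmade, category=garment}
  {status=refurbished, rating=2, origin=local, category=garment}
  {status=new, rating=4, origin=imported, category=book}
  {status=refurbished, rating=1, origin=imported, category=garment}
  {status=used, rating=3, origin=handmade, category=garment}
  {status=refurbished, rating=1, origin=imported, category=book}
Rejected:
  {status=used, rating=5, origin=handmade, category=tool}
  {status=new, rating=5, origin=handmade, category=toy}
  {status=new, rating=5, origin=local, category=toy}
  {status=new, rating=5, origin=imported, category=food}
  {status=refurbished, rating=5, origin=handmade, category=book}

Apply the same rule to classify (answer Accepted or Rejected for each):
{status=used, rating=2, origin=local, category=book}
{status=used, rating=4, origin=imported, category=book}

Accepted, Accepted

A rule that fits every label: rating ≤ 4 — true of each 'Accepted' example, false of each 'Rejected' one.
{status=used, rating=2, origin=local, category=book} → rating = 2 → Accepted. {status=used, rating=4, origin=imported, category=book} → rating = 4 → Accepted.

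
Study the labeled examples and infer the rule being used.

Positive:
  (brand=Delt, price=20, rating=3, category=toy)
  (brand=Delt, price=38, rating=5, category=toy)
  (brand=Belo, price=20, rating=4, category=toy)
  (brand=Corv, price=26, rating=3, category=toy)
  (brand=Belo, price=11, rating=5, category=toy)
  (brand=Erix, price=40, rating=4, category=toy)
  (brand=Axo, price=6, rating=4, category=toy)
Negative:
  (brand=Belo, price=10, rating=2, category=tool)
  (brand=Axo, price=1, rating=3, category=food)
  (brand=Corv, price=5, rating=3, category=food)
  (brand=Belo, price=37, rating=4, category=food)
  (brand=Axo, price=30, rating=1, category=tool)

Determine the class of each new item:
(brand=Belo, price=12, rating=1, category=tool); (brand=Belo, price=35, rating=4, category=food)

Checking candidate rules against both groups, what survives is: category is toy.
(brand=Belo, price=12, rating=1, category=tool) → category is tool → Negative.
(brand=Belo, price=35, rating=4, category=food) → category is food → Negative.

Negative, Negative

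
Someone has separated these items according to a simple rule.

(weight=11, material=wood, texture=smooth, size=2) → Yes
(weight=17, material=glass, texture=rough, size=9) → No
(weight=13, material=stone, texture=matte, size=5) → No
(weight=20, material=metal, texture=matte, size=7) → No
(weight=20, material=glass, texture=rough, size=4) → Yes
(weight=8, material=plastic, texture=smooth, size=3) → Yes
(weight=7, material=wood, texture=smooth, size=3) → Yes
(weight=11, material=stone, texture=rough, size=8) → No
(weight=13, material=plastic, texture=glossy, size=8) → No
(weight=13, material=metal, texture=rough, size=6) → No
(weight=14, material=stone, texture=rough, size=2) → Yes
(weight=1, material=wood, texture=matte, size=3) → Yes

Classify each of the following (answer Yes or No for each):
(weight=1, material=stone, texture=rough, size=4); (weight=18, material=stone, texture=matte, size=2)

Yes, Yes

A rule that fits every label: size ≤ 4 — true of each 'Yes' example, false of each 'No' one.
(weight=1, material=stone, texture=rough, size=4): size = 4 — has this property, so Yes.
(weight=18, material=stone, texture=matte, size=2): size = 2 — has this property, so Yes.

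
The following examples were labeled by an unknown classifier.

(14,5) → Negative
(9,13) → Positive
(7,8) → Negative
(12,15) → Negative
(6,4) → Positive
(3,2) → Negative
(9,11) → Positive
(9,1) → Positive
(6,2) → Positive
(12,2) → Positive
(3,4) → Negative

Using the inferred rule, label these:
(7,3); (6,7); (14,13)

Positive, Negative, Negative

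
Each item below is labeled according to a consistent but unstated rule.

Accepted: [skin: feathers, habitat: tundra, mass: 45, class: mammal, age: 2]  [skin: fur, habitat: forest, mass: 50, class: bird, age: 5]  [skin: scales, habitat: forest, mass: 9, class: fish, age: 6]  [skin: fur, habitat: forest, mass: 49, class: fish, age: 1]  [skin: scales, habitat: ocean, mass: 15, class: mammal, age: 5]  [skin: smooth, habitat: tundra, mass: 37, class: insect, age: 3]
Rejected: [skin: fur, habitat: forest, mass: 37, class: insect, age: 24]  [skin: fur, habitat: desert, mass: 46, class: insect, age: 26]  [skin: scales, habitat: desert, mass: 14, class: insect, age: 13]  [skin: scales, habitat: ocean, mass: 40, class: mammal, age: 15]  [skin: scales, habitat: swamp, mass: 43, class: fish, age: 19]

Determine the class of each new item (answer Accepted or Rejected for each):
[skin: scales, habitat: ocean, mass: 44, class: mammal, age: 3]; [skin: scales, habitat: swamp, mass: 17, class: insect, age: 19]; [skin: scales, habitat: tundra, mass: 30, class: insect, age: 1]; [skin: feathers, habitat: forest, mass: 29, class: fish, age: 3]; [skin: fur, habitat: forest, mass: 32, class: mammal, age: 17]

Rule: age ≤ 6. This holds for each 'Accepted' example and fails for each 'Rejected' one.
[skin: scales, habitat: ocean, mass: 44, class: mammal, age: 3]: age = 3, checks out → Accepted.
[skin: scales, habitat: swamp, mass: 17, class: insect, age: 19]: age = 19, fails this test → Rejected.
[skin: scales, habitat: tundra, mass: 30, class: insect, age: 1]: age = 1, checks out → Accepted.
[skin: feathers, habitat: forest, mass: 29, class: fish, age: 3]: age = 3, checks out → Accepted.
[skin: fur, habitat: forest, mass: 32, class: mammal, age: 17]: age = 17, fails this test → Rejected.

Accepted, Rejected, Accepted, Accepted, Rejected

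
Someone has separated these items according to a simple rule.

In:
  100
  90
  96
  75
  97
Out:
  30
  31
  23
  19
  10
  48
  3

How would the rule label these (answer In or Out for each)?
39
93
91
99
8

Out, In, In, In, Out

The classifier is using: at least 75.
Out: 39, since 39 < 75.
In: 93, since 93 ≥ 75.
In: 91, since 91 ≥ 75.
In: 99, since 99 ≥ 75.
Out: 8, since 8 < 75.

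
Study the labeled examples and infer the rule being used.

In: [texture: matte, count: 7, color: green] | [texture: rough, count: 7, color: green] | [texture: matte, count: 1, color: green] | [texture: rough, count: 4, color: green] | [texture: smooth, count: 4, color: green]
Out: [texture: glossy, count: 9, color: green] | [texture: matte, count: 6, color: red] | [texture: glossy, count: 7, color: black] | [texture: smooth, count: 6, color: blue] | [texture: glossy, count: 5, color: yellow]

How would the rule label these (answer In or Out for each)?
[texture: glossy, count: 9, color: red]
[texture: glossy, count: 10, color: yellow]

The pattern is that an item is 'In' exactly when: color is green AND count ≤ 7.
Out: [texture: glossy, count: 9, color: red], since color is red, count = 9. Out: [texture: glossy, count: 10, color: yellow], since color is yellow, count = 10.

Out, Out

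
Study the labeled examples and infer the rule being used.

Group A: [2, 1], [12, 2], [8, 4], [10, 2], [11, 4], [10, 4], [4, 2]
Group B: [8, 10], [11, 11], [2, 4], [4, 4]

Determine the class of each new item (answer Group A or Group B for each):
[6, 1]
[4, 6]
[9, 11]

Group A, Group B, Group B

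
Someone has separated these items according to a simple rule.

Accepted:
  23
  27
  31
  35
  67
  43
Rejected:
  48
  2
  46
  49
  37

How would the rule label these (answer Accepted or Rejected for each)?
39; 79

Accepted, Accepted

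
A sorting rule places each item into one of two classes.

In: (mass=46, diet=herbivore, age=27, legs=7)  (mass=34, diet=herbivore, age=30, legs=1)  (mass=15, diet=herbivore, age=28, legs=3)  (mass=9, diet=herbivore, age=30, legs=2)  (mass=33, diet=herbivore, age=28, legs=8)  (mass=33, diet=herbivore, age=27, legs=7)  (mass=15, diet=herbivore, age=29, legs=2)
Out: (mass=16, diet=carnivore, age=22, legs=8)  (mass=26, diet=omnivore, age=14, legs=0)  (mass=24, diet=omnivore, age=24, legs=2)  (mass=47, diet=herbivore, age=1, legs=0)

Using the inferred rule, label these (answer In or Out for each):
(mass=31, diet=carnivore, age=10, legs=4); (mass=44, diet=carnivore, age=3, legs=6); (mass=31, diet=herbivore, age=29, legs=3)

Out, Out, In

Rule: age ≥ 27. This holds for each 'In' example and fails for each 'Out' one.
(mass=31, diet=carnivore, age=10, legs=4): Out (age = 10).
(mass=44, diet=carnivore, age=3, legs=6): Out (age = 3).
(mass=31, diet=herbivore, age=29, legs=3): In (age = 29).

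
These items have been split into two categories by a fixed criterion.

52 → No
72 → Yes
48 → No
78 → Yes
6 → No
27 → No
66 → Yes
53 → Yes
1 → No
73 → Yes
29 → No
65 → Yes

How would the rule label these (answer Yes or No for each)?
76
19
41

The rule appears to be: at least 53.
76: Yes (76 ≥ 53).
19: No (19 < 53).
41: No (41 < 53).

Yes, No, No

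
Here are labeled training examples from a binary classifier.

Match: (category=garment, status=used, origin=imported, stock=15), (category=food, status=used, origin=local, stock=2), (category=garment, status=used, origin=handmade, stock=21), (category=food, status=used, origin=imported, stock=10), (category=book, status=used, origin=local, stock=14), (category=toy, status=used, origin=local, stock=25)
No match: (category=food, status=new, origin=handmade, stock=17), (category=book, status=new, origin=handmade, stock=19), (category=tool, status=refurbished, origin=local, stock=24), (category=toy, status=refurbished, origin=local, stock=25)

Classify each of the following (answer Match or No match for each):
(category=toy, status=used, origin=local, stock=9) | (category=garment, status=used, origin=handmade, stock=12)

'Match' ⟺ status is used.
Match: (category=toy, status=used, origin=local, stock=9), since status is used. Match: (category=garment, status=used, origin=handmade, stock=12), since status is used.

Match, Match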